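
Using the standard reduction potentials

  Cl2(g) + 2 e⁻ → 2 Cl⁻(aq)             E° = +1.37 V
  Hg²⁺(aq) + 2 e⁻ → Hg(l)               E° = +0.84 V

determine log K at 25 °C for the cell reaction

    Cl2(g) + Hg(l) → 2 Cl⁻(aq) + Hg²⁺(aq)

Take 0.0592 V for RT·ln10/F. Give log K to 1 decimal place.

The Cl₂/Cl⁻ couple is reduced (cathode); E°cell = +1.37 − (+0.84) = +0.53 V with n = 2.
At equilibrium E = 0, so log K = nE°cell / 0.0592 = (2)(+0.53) / 0.0592 = 17.9.

log K = 17.9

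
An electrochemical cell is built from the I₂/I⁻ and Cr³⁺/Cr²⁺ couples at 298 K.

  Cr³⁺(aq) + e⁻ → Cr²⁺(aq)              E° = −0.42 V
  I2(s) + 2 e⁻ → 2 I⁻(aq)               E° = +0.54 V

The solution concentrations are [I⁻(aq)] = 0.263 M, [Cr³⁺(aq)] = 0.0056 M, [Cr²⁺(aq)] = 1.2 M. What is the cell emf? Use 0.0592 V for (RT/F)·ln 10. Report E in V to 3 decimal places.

I₂/I⁻ is reduced (cathode, E° = +0.54 V) and Cr³⁺/Cr²⁺ is oxidized (anode).
E°cell = +0.54 − (−0.42) = +0.96 V, with n = 2 electrons transferred.
For the overall reaction I2(s) + 2 Cr²⁺(aq) → 2 I⁻(aq) + 2 Cr³⁺(aq), Q = ([I⁻(aq)]^2·[Cr³⁺(aq)]^2) / [Cr²⁺(aq)]^2 = 1.51×10^−6, giving log Q = −5.822.
By the Nernst equation, E = +0.96 − (0.0592/2)·(−5.822) = +1.132 V.

+1.132 V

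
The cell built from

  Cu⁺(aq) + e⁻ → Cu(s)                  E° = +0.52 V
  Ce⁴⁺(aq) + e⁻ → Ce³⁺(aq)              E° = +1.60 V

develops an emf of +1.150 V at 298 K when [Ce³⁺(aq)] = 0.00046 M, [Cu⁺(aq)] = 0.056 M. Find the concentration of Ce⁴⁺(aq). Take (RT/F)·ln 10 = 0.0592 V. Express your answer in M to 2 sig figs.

With Ce⁴⁺/Ce³⁺ at the cathode and Cu⁺/Cu at the anode, E°cell = +1.60 − (+0.52) = +1.08 V (n = 1).
From the Nernst equation, log Q = n(E° − E)/0.0592 = 1·(+1.08 − (+1.150))/0.0592 = −1.182.
For Ce⁴⁺(aq) + Cu(s) → Ce³⁺(aq) + Cu⁺(aq), the reaction quotient is Q = ([Ce³⁺(aq)]·[Cu⁺(aq)]) / [Ce⁴⁺(aq)].
Isolating [Ce⁴⁺(aq)] in Q = 10^{−1.182} yields log [Ce⁴⁺(aq)] = −3.407, i.e. 0.00039 M.

0.00039 M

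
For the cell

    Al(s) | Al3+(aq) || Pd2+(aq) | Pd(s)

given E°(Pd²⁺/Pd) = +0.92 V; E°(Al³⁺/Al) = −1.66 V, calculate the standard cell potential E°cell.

By convention the left-hand electrode in cell notation is the anode (oxidation) and the right-hand electrode is the cathode (reduction).
E°cell = E°(right) − E°(left) = +0.92 − (−1.66) = +2.58 V.

+2.58 V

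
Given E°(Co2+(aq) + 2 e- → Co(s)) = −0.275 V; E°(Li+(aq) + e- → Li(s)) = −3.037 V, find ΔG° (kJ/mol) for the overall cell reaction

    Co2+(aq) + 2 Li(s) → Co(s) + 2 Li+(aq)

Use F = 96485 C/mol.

In the reaction as written Co2+(aq) is reduced, so the Co²⁺/Co couple is the cathode and Li⁺/Li is the anode.
E°cell = −0.275 − (−3.037) = +2.762 V; balancing electrons gives n = 2.
ΔG° = −nFE°cell = −(2)(96485)(+2.762) J/mol = −533 kJ/mol.

−533 kJ/mol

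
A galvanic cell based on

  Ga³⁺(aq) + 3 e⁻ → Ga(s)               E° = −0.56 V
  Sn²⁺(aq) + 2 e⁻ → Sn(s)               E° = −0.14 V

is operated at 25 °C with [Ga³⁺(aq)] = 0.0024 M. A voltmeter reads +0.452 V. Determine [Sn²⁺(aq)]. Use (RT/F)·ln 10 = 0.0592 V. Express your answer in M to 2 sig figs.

0.22 M

With Sn²⁺/Sn at the cathode and Ga³⁺/Ga at the anode, E°cell = −0.14 − (−0.56) = +0.42 V (n = 6).
From the Nernst equation, log Q = n(E° − E)/0.0592 = 6·(+0.42 − (+0.452))/0.0592 = −3.243.
The balanced reaction is 3 Sn²⁺(aq) + 2 Ga(s) → 3 Sn(s) + 2 Ga³⁺(aq), so Q = [Ga³⁺(aq)]^2 / [Sn²⁺(aq)]^3.
Isolating [Sn²⁺(aq)] in Q = 10^{−3.243} yields log [Sn²⁺(aq)] = −0.666, i.e. 0.22 M.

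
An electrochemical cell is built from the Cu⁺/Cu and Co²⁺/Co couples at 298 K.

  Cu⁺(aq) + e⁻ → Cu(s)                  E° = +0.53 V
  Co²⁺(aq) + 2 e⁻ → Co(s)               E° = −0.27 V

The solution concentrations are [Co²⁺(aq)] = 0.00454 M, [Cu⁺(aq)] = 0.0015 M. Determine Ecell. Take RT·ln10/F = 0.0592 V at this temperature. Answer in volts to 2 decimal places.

+0.70 V

The Cu⁺/Cu couple has the more positive E°, so it is the cathode; Co²⁺/Co is the anode.
E°cell = E°cat − E°an = +0.53 − (−0.27) = +0.80 V; n = 2.
Balancing gives 2 Cu⁺(aq) + Co(s) → 2 Cu(s) + Co²⁺(aq); hence Q = [Co²⁺(aq)] / [Cu⁺(aq)]^2 = 2.02×10^3 (log Q = 3.305).
E = E° − (0.0592/n)·log Q = +0.80 − (0.0592/2)(3.305) = +0.70 V.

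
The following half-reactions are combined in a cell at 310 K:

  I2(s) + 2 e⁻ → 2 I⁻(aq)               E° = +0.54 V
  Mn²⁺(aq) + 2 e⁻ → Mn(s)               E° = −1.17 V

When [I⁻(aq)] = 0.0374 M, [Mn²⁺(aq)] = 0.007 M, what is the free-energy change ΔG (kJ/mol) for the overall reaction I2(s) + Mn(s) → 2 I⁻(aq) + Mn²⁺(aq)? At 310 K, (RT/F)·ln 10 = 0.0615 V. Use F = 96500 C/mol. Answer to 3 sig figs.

−360 kJ/mol

With I₂/I⁻ reduced at the cathode, E°cell = +0.54 − (−1.17) = +1.71 V and n = 2.
The reaction quotient is [I⁻(aq)]^2·[Mn²⁺(aq)] = 9.79×10^−6; by Nernst, E = +1.71 − (0.0615/2)(−5.009) = +1.8640 V.
ΔG = −nFE = −(2)(96500)(+1.8640) J/mol = −360 kJ/mol.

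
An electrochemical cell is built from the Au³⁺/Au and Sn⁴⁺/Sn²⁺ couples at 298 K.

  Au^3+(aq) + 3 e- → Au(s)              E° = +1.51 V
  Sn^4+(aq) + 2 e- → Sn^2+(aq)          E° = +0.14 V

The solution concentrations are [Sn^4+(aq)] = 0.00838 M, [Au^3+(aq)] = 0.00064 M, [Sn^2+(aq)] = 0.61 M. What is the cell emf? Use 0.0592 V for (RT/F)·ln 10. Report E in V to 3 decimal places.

+1.362 V

Since E°(Au³⁺/Au) > E°(Sn⁴⁺/Sn²⁺), Au³⁺/Au serves as the cathode.
The standard potential is +1.51 − (+0.14) = +1.37 V and the balanced reaction transfers n = 6 electrons.
For the overall reaction 2 Au^3+(aq) + 3 Sn^2+(aq) → 2 Au(s) + 3 Sn^4+(aq), Q = [Sn^4+(aq)]^3 / ([Au^3+(aq)]^2·[Sn^2+(aq)]^3) = 6.33, giving log Q = 0.801.
Applying E = E° − (RT ln10/nF)·log Q gives +1.37 − (0.0592/6)(0.801) = +1.362 V.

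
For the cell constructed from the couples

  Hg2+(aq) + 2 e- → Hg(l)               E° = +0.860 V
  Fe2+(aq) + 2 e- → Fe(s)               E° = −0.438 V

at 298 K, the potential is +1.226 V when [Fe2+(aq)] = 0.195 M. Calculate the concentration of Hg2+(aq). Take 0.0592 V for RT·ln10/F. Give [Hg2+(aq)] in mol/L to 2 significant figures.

0.00072 M

The Hg²⁺/Hg couple has the larger reduction potential, so it is the cathode: E°cell = +0.860 − (−0.438) = +1.298 V and n = 2.
Since E = E° − (0.0592/n)·log Q, log Q = n(E° − E)/0.0592 = 2.432.
Balancing electrons gives Hg2+(aq) + Fe(s) → Hg(l) + Fe2+(aq); thus Q = [Fe2+(aq)] / [Hg2+(aq)].
Isolating [Hg2+(aq)] in Q = 10^{2.432} yields log [Hg2+(aq)] = −3.142, i.e. 0.00072 M.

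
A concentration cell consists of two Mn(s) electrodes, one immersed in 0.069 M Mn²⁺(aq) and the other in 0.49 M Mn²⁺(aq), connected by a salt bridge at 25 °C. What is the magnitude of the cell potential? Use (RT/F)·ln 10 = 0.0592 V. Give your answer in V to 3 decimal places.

For a concentration cell E°cell = 0, since both electrodes use the same couple.
The compartment with the higher Mn²⁺(aq) concentration (0.49 M) acts as the cathode; ions are reduced there and produced at the dilute (0.069 M) anode.
With n = 2, Ecell = −(0.0592/2)·log([dilute]/[conc]) = −(0.0592/2)·log(0.069/0.49) = +0.025 V.

0.025 V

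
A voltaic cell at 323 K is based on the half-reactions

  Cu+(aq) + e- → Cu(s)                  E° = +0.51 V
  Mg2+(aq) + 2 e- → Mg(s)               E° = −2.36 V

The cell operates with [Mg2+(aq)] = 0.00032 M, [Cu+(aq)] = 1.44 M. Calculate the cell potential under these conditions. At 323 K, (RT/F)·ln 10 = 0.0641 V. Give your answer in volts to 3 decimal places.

+2.992 V

Since E°(Cu⁺/Cu) > E°(Mg²⁺/Mg), Cu⁺/Cu serves as the cathode.
The standard potential is +0.51 − (−2.36) = +2.87 V and the balanced reaction transfers n = 2 electrons.
Balancing gives 2 Cu+(aq) + Mg(s) → 2 Cu(s) + Mg2+(aq); hence Q = [Mg2+(aq)] / [Cu+(aq)]^2 = 0.000154 (log Q = −3.812).
Applying E = E° − (RT ln10/nF)·log Q gives +2.87 − (0.0641/2)(−3.812) = +2.992 V.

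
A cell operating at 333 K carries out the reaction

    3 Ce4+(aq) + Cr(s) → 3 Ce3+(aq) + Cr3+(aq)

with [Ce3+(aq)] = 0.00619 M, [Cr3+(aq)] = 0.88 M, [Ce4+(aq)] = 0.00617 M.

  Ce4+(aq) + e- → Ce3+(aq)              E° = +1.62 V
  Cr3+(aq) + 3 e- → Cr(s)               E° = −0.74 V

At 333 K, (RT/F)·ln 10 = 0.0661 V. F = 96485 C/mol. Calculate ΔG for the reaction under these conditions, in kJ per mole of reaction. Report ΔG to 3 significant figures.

−683 kJ/mol

With Ce⁴⁺/Ce³⁺ reduced at the cathode, E°cell = +1.62 − (−0.74) = +2.36 V and n = 3.
Here Q = ([Ce3+(aq)]^3·[Cr3+(aq)]) / [Ce4+(aq)]^3 = 0.889 (log Q = −0.051), giving E = +2.36 − (0.0661/3)·(−0.051) = +2.3611 V.
Finally ΔG = −nFE = −(3)(96485 C/mol)(+2.3611 V) = −683 kJ/mol.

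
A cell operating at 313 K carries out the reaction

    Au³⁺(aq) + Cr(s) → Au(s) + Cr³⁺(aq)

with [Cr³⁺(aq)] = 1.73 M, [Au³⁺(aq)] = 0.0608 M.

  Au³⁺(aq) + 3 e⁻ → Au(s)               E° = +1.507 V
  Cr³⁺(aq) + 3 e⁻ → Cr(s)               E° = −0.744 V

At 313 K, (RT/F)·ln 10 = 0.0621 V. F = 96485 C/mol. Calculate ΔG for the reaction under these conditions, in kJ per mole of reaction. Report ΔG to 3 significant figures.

−643 kJ/mol

With Au³⁺/Au reduced at the cathode, E°cell = +1.507 − (−0.744) = +2.251 V and n = 3.
Here Q = [Cr³⁺(aq)] / [Au³⁺(aq)] = 28.5 (log Q = 1.454), giving E = +2.251 − (0.0621/3)·(1.454) = +2.2209 V.
Then ΔG = −nFE = −3 × 96485 × +2.2209 J/mol = −643 kJ/mol.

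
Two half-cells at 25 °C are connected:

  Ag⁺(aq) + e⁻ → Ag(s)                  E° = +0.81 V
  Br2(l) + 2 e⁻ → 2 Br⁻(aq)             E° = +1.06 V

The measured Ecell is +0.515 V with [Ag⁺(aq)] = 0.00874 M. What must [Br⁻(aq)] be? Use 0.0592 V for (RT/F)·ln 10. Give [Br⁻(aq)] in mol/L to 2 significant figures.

Br₂/Br⁻ is the cathode (higher E°); E°cell = +1.06 − (+0.81) = +0.25 V with n = 2.
Rearranging E = E° − (0.0592/n)·log Q gives log Q = 2(+0.25 − (+0.515))/0.0592 = −8.953.
Balancing electrons gives Br2(l) + 2 Ag(s) → 2 Br⁻(aq) + 2 Ag⁺(aq); thus Q = [Br⁻(aq)]^2·[Ag⁺(aq)]^2.
Substituting the known concentrations and solving, log [Br⁻(aq)] = −2.418 and [Br⁻(aq)] = 0.0038 M.

0.0038 M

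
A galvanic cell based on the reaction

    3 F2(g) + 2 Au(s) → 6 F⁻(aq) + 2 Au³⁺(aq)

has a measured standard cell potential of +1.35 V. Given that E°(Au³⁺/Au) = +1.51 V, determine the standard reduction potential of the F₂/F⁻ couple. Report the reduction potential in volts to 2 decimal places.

In the reaction as written the F₂/F⁻ couple is reduced (cathode) and Au³⁺/Au is oxidized (anode), so E°cell = E°(F₂/F⁻) − E°(Au³⁺/Au).
E°(F₂/F⁻) = E°cell + E°(anode) = +1.35 + (+1.51) = +2.86 V.

+2.86 V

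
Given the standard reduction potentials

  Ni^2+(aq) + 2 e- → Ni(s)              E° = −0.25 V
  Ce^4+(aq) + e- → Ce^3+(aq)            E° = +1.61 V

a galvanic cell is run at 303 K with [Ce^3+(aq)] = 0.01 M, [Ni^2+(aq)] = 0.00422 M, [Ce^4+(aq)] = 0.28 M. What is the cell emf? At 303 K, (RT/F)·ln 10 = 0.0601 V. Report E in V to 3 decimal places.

Ce⁴⁺/Ce³⁺ is reduced (cathode, E° = +1.61 V) and Ni²⁺/Ni is oxidized (anode).
The standard potential is +1.61 − (−0.25) = +1.86 V and the balanced reaction transfers n = 2 electrons.
For the overall reaction 2 Ce^4+(aq) + Ni(s) → 2 Ce^3+(aq) + Ni^2+(aq), Q = ([Ce^3+(aq)]^2·[Ni^2+(aq)]) / [Ce^4+(aq)]^2 = 5.38×10^−6, giving log Q = −5.269.
Applying E = E° − (RT ln10/nF)·log Q gives +1.86 − (0.0601/2)(−5.269) = +2.018 V.

+2.018 V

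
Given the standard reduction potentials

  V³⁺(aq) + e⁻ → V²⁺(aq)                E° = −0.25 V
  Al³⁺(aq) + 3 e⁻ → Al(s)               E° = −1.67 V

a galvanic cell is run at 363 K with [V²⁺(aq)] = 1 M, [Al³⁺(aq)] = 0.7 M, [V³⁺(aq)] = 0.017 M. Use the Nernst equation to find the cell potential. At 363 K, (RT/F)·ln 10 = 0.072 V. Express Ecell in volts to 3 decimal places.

The V³⁺/V²⁺ couple has the more positive E°, so it is the cathode; Al³⁺/Al is the anode.
E°cell = E°cat − E°an = −0.25 − (−1.67) = +1.42 V; n = 3.
For the overall reaction 3 V³⁺(aq) + Al(s) → 3 V²⁺(aq) + Al³⁺(aq), Q = ([V²⁺(aq)]^3·[Al³⁺(aq)]) / [V³⁺(aq)]^3 = 1.42×10^5, giving log Q = 5.154.
E = E° − (0.072/n)·log Q = +1.42 − (0.072/3)(5.154) = +1.296 V.

+1.296 V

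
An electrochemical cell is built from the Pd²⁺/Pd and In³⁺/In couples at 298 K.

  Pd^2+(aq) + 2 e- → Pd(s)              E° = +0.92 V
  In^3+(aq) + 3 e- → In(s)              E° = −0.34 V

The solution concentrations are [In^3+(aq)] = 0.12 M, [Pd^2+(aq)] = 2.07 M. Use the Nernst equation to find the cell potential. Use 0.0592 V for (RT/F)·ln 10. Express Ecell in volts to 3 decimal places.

Pd²⁺/Pd is reduced (cathode, E° = +0.92 V) and In³⁺/In is oxidized (anode).
E°cell = +0.92 − (−0.34) = +1.26 V, with n = 6 electrons transferred.
The balanced reaction is 3 Pd^2+(aq) + 2 In(s) → 3 Pd(s) + 2 In^3+(aq), so Q = [In^3+(aq)]^2 / [Pd^2+(aq)]^3 = 0.00162 and log Q = −2.790.
By the Nernst equation, E = +1.26 − (0.0592/6)·(−2.790) = +1.288 V.

+1.288 V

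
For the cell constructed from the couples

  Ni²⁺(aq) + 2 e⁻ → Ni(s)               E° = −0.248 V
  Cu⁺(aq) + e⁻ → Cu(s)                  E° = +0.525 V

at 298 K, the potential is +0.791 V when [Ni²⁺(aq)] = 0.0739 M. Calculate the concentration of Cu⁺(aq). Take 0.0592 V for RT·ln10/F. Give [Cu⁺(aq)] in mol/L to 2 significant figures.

0.55 M

Cu⁺/Cu is the cathode (higher E°); E°cell = +0.525 − (−0.248) = +0.773 V with n = 2.
Since E = E° − (0.0592/n)·log Q, log Q = n(E° − E)/0.0592 = −0.608.
The balanced reaction is 2 Cu⁺(aq) + Ni(s) → 2 Cu(s) + Ni²⁺(aq), so Q = [Ni²⁺(aq)] / [Cu⁺(aq)]^2.
Solving for the unknown gives log [Cu⁺(aq)] = −0.262, so [Cu⁺(aq)] ≈ 0.55 M.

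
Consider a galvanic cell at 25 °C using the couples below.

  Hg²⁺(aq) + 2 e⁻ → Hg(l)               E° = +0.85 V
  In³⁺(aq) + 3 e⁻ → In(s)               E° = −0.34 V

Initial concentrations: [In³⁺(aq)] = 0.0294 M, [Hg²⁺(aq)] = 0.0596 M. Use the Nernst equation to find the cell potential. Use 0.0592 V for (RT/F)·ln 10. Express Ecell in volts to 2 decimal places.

The Hg²⁺/Hg couple has the more positive E°, so it is the cathode; In³⁺/In is the anode.
E°cell = +0.85 − (−0.34) = +1.19 V, with n = 6 electrons transferred.
For the overall reaction 3 Hg²⁺(aq) + 2 In(s) → 3 Hg(l) + 2 In³⁺(aq), Q = [In³⁺(aq)]^2 / [Hg²⁺(aq)]^3 = 4.08, giving log Q = 0.611.
Applying E = E° − (RT ln10/nF)·log Q gives +1.19 − (0.0592/6)(0.611) = +1.18 V.

+1.18 V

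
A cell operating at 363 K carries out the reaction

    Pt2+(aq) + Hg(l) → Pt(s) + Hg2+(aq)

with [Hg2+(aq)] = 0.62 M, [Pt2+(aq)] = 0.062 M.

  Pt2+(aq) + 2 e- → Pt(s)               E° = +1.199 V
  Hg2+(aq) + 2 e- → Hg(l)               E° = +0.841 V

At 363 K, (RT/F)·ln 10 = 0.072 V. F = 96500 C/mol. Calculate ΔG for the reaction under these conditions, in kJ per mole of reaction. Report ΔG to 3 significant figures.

E°cell = +1.199 − (+0.841) = +0.358 V; the balanced reaction transfers n = 2 electrons.
Here Q = [Hg2+(aq)] / [Pt2+(aq)] = 10 (log Q = 1.000), giving E = +0.358 − (0.072/2)·(1.000) = +0.3220 V.
Finally ΔG = −nFE = −(2)(96500 C/mol)(+0.3220 V) = −62.1 kJ/mol.

−62.1 kJ/mol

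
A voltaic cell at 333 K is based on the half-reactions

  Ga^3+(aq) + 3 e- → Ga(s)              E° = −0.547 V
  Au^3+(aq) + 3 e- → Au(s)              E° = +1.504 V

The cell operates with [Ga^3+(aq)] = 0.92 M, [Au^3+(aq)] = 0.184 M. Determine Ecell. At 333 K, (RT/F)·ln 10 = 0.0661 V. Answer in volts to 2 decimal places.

+2.04 V

Since E°(Au³⁺/Au) > E°(Ga³⁺/Ga), Au³⁺/Au serves as the cathode.
E°cell = +1.504 − (−0.547) = +2.051 V, with n = 3 electrons transferred.
For the overall reaction Au^3+(aq) + Ga(s) → Au(s) + Ga^3+(aq), Q = [Ga^3+(aq)] / [Au^3+(aq)] = 5, giving log Q = 0.699.
Applying E = E° − (RT ln10/nF)·log Q gives +2.051 − (0.0661/3)(0.699) = +2.04 V.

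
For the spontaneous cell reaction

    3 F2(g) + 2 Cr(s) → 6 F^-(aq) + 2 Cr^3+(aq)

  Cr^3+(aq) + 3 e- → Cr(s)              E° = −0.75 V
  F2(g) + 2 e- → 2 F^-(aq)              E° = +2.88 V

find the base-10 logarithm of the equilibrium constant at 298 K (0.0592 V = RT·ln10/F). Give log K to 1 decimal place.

log K = 367.9

The F₂/F⁻ couple is reduced (cathode); E°cell = +2.88 − (−0.75) = +3.63 V with n = 6.
At equilibrium E = 0, so log K = nE°cell / 0.0592 = (6)(+3.63) / 0.0592 = 367.9.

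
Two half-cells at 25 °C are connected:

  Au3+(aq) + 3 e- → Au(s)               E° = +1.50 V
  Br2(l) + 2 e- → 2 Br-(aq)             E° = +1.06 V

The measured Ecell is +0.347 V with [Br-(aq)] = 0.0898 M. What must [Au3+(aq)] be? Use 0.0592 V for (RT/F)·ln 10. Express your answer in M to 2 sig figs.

0.027 M

The Au³⁺/Au couple has the larger reduction potential, so it is the cathode: E°cell = +1.50 − (+1.06) = +0.44 V and n = 6.
Rearranging E = E° − (0.0592/n)·log Q gives log Q = 6(+0.44 − (+0.347))/0.0592 = 9.426.
For 2 Au3+(aq) + 6 Br-(aq) → 2 Au(s) + 3 Br2(l), the reaction quotient is Q = 1 / ([Au3+(aq)]^2·[Br-(aq)]^6).
Solving for the unknown gives log [Au3+(aq)] = −1.573, so [Au3+(aq)] ≈ 0.027 M.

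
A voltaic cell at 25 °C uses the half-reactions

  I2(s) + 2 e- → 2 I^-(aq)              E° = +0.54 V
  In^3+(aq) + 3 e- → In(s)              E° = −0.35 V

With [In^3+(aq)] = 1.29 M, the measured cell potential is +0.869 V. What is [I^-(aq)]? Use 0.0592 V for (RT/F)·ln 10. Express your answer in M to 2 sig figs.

2.1 M

With I₂/I⁻ at the cathode and In³⁺/In at the anode, E°cell = +0.54 − (−0.35) = +0.89 V (n = 6).
From the Nernst equation, log Q = n(E° − E)/0.0592 = 6·(+0.89 − (+0.869))/0.0592 = 2.128.
For 3 I2(s) + 2 In(s) → 6 I^-(aq) + 2 In^3+(aq), the reaction quotient is Q = [I^-(aq)]^6·[In^3+(aq)]^2.
Isolating [I^-(aq)] in Q = 10^{2.128} yields log [I^-(aq)] = 0.318, i.e. 2.1 M.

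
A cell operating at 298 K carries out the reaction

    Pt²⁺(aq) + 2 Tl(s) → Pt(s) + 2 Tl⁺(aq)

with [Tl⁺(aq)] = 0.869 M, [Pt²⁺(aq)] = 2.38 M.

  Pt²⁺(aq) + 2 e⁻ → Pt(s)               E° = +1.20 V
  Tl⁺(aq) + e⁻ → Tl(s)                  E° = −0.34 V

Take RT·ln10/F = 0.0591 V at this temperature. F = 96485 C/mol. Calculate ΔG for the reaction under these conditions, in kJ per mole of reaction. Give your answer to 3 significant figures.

−300 kJ/mol

With Pt²⁺/Pt reduced at the cathode, E°cell = +1.20 − (−0.34) = +1.54 V and n = 2.
Here Q = [Tl⁺(aq)]^2 / [Pt²⁺(aq)] = 0.317 (log Q = −0.499), giving E = +1.54 − (0.0591/2)·(−0.499) = +1.5547 V.
ΔG = −nFE = −(2)(96485)(+1.5547) J/mol = −300 kJ/mol.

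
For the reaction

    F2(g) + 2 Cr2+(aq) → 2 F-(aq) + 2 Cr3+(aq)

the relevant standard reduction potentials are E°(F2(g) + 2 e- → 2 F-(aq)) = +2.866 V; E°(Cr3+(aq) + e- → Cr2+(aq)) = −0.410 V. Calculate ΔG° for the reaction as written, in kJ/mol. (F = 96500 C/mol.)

−632 kJ/mol

In the reaction as written F2(g) is reduced, so the F₂/F⁻ couple is the cathode and Cr³⁺/Cr²⁺ is the anode.
E°cell = +2.866 − (−0.410) = +3.276 V; balancing electrons gives n = 2.
ΔG° = −nFE°cell = −(2)(96500)(+3.276) J/mol = −632 kJ/mol.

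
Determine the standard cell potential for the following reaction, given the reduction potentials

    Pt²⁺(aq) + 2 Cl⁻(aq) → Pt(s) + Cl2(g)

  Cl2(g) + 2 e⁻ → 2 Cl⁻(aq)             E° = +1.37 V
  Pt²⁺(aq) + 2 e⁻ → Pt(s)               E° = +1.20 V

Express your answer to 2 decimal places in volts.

−0.17 V

Pt²⁺(aq) gains electrons, so the Pt²⁺/Pt couple is the cathode; the Cl₂/Cl⁻ couple is the anode.
E°cell = E°(cathode) − E°(anode) = +1.20 − (+1.37) = −0.17 V.
The negative E°cell means the reaction is non-spontaneous in the direction written.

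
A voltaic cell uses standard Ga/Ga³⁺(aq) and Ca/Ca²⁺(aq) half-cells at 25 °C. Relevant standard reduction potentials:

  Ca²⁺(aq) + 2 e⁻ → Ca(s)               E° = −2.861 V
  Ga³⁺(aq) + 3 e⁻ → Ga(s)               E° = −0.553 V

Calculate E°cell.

The Ga³⁺/Ga couple has the higher E°, so Ga ion is reduced (cathode) and Ca is oxidized (anode).
E°cell = E°(cathode) − E°(anode) = −0.553 − (−2.861) = +2.308 V.

+2.308 V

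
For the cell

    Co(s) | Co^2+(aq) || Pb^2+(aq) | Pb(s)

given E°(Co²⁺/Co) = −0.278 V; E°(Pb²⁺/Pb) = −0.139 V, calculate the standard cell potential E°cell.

+0.139 V

By convention the left-hand electrode in cell notation is the anode (oxidation) and the right-hand electrode is the cathode (reduction).
E°cell = E°(right) − E°(left) = −0.139 − (−0.278) = +0.139 V.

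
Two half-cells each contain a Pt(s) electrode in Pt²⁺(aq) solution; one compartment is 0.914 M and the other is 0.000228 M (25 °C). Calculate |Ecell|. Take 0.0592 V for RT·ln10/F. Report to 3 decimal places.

For a concentration cell E°cell = 0, since both electrodes use the same couple.
The compartment with the higher Pt²⁺(aq) concentration (0.914 M) acts as the cathode; ions are reduced there and produced at the dilute (0.000228 M) anode.
With n = 2, Ecell = −(0.0592/2)·log([dilute]/[conc]) = −(0.0592/2)·log(0.000228/0.914) = +0.107 V.

0.107 V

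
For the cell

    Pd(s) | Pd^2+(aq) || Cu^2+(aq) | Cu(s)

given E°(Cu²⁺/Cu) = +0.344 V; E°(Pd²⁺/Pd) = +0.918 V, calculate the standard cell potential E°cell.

−0.574 V

By convention the left-hand electrode in cell notation is the anode (oxidation) and the right-hand electrode is the cathode (reduction).
E°cell = E°(right) − E°(left) = +0.344 − (+0.918) = −0.574 V.
The negative sign shows that, as written, the cell would require an external voltage to drive the reaction.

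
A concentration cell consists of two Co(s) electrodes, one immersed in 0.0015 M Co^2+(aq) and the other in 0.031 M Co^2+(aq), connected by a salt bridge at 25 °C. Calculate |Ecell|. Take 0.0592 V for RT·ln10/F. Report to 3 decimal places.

0.039 V

For a concentration cell E°cell = 0, since both electrodes use the same couple.
The compartment with the higher Co^2+(aq) concentration (0.031 M) acts as the cathode; ions are reduced there and produced at the dilute (0.0015 M) anode.
With n = 2, Ecell = −(0.0592/2)·log([dilute]/[conc]) = −(0.0592/2)·log(0.0015/0.031) = +0.039 V.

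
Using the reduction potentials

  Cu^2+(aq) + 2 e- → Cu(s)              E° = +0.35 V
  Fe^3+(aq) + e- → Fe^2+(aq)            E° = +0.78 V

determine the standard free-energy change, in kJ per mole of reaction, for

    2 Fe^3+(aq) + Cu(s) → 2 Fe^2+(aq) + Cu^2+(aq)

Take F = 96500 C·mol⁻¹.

In the reaction as written Fe^3+(aq) is reduced, so the Fe³⁺/Fe²⁺ couple is the cathode and Cu²⁺/Cu is the anode.
E°cell = +0.78 − (+0.35) = +0.43 V; balancing electrons gives n = 2.
ΔG° = −nFE°cell = −(2)(96500)(+0.43) J/mol = −83.0 kJ/mol.

−83.0 kJ/mol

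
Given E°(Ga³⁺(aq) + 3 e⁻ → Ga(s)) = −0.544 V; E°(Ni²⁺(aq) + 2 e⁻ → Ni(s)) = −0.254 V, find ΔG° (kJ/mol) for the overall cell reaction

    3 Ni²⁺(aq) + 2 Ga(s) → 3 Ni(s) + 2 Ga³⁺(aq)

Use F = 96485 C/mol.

In the reaction as written Ni²⁺(aq) is reduced, so the Ni²⁺/Ni couple is the cathode and Ga³⁺/Ga is the anode.
E°cell = −0.254 − (−0.544) = +0.290 V; balancing electrons gives n = 6.
ΔG° = −nFE°cell = −(6)(96485)(+0.290) J/mol = −168 kJ/mol.

−168 kJ/mol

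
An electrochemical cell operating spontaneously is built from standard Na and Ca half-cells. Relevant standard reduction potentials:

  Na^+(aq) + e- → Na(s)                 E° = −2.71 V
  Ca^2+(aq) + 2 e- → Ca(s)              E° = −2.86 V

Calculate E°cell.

+0.15 V

Of the two couples in this cell, the one with the more positive reduction potential is reduced at the cathode: here that is Na⁺/Na (−2.71 V); Ca²⁺/Ca (−2.86 V) is the anode.
E°cell = E°(cathode) − E°(anode) = −2.71 − (−2.86) = +0.15 V.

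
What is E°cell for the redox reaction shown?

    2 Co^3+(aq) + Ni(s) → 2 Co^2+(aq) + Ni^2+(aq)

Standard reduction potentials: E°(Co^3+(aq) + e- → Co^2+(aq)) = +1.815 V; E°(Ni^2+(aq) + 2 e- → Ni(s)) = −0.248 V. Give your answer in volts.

In the reaction as written, Co^3+(aq) is reduced (cathode) and Ni^2+(aq) is produced by oxidation at the anode.
E°cell = E°(cathode) − E°(anode) = +1.815 − (−0.248) = +2.063 V.

+2.063 V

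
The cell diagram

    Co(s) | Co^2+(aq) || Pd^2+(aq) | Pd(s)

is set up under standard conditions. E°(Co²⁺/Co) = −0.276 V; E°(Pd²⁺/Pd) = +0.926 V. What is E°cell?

By convention the left-hand electrode in cell notation is the anode (oxidation) and the right-hand electrode is the cathode (reduction).
E°cell = E°(right) − E°(left) = +0.926 − (−0.276) = +1.202 V.

+1.202 V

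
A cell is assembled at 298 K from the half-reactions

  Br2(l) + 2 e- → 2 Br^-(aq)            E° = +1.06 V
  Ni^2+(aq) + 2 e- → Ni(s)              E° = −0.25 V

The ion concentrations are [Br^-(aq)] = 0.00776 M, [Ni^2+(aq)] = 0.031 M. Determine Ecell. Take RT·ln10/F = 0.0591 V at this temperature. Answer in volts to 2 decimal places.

Br₂/Br⁻ is reduced (cathode, E° = +1.06 V) and Ni²⁺/Ni is oxidized (anode).
E°cell = +1.06 − (−0.25) = +1.31 V, with n = 2 electrons transferred.
For the overall reaction Br2(l) + Ni(s) → 2 Br^-(aq) + Ni^2+(aq), Q = [Br^-(aq)]^2·[Ni^2+(aq)] = 1.87×10^−6, giving log Q = −5.729.
E = E° − (0.0591/n)·log Q = +1.31 − (0.0591/2)(−5.729) = +1.48 V.

+1.48 V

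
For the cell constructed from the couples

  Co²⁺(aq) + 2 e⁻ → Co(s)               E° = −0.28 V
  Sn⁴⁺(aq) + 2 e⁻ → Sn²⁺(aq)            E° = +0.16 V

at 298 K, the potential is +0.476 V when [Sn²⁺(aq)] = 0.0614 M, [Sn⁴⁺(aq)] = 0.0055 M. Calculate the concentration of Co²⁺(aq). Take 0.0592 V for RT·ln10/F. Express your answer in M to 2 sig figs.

The Sn⁴⁺/Sn²⁺ couple has the larger reduction potential, so it is the cathode: E°cell = +0.16 − (−0.28) = +0.44 V and n = 2.
Rearranging E = E° − (0.0592/n)·log Q gives log Q = 2(+0.44 − (+0.476))/0.0592 = −1.216.
The balanced reaction is Sn⁴⁺(aq) + Co(s) → Sn²⁺(aq) + Co²⁺(aq), so Q = ([Sn²⁺(aq)]·[Co²⁺(aq)]) / [Sn⁴⁺(aq)].
Isolating [Co²⁺(aq)] in Q = 10^{−1.216} yields log [Co²⁺(aq)] = −2.264, i.e. 0.0054 M.

0.0054 M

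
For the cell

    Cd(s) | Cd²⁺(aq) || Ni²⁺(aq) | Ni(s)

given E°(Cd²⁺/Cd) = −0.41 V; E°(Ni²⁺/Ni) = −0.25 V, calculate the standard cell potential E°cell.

+0.16 V

By convention the left-hand electrode in cell notation is the anode (oxidation) and the right-hand electrode is the cathode (reduction).
E°cell = E°(right) − E°(left) = −0.25 − (−0.41) = +0.16 V.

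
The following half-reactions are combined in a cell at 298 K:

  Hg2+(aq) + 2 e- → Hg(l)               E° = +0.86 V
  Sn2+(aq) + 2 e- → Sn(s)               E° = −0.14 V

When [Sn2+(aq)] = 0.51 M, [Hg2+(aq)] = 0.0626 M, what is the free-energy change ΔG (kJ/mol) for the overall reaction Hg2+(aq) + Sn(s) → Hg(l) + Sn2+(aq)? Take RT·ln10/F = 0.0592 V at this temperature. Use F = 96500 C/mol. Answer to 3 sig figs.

−188 kJ/mol

With Hg²⁺/Hg reduced at the cathode, E°cell = +0.86 − (−0.14) = +1.00 V and n = 2.
Here Q = [Sn2+(aq)] / [Hg2+(aq)] = 8.15 (log Q = 0.911), giving E = +1.00 − (0.0592/2)·(0.911) = +0.9730 V.
Then ΔG = −nFE = −2 × 96500 × +0.9730 J/mol = −188 kJ/mol.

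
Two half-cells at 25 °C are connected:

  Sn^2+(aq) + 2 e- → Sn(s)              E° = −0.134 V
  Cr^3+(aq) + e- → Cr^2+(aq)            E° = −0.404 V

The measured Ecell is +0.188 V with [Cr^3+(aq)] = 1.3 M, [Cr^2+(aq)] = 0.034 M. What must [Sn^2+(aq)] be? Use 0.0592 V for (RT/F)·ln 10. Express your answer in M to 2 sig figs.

The Sn²⁺/Sn couple has the larger reduction potential, so it is the cathode: E°cell = −0.134 − (−0.404) = +0.270 V and n = 2.
From the Nernst equation, log Q = n(E° − E)/0.0592 = 2·(+0.270 − (+0.188))/0.0592 = 2.770.
The balanced reaction is Sn^2+(aq) + 2 Cr^2+(aq) → Sn(s) + 2 Cr^3+(aq), so Q = [Cr^3+(aq)]^2 / ([Sn^2+(aq)]·[Cr^2+(aq)]^2).
Solving for the unknown gives log [Sn^2+(aq)] = 0.395, so [Sn^2+(aq)] ≈ 2.5 M.

2.5 M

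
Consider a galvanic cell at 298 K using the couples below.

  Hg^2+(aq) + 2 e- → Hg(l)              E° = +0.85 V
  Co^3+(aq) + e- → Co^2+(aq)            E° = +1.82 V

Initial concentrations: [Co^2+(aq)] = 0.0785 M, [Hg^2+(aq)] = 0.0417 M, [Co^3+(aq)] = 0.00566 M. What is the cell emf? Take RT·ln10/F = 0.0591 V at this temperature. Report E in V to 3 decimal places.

Since E°(Co³⁺/Co²⁺) > E°(Hg²⁺/Hg), Co³⁺/Co²⁺ serves as the cathode.
E°cell = +1.82 − (+0.85) = +0.97 V, with n = 2 electrons transferred.
For the overall reaction 2 Co^3+(aq) + Hg(l) → 2 Co^2+(aq) + Hg^2+(aq), Q = ([Co^2+(aq)]^2·[Hg^2+(aq)]) / [Co^3+(aq)]^2 = 8.02, giving log Q = 0.904.
E = E° − (0.0591/n)·log Q = +0.97 − (0.0591/2)(0.904) = +0.943 V.

+0.943 V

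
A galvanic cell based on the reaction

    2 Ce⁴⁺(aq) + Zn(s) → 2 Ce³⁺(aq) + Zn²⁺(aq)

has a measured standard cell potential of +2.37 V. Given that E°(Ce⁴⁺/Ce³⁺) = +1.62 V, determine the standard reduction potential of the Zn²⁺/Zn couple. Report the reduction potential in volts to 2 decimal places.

−0.75 V

In the reaction as written the Ce⁴⁺/Ce³⁺ couple is reduced (cathode) and Zn²⁺/Zn is oxidized (anode), so E°cell = E°(Ce⁴⁺/Ce³⁺) − E°(Zn²⁺/Zn).
E°(Zn²⁺/Zn) = E°(cathode) − E°cell = +1.62 − (+2.37) = −0.75 V.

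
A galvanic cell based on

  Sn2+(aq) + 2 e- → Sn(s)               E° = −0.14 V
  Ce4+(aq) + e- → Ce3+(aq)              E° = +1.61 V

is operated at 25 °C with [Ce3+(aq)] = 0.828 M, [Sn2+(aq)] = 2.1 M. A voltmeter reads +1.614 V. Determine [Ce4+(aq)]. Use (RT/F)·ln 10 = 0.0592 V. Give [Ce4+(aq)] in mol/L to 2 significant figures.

Ce⁴⁺/Ce³⁺ is the cathode (higher E°); E°cell = +1.61 − (−0.14) = +1.75 V with n = 2.
Rearranging E = E° − (0.0592/n)·log Q gives log Q = 2(+1.75 − (+1.614))/0.0592 = 4.595.
For 2 Ce4+(aq) + Sn(s) → 2 Ce3+(aq) + Sn2+(aq), the reaction quotient is Q = ([Ce3+(aq)]^2·[Sn2+(aq)]) / [Ce4+(aq)]^2.
Substituting the known concentrations and solving, log [Ce4+(aq)] = −2.218 and [Ce4+(aq)] = 0.0061 M.

0.0061 M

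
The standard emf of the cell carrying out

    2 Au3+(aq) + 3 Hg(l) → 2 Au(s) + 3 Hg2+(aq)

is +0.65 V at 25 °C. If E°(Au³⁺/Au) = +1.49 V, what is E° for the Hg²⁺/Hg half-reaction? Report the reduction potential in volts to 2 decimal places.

+0.84 V

In the reaction as written the Au³⁺/Au couple is reduced (cathode) and Hg²⁺/Hg is oxidized (anode), so E°cell = E°(Au³⁺/Au) − E°(Hg²⁺/Hg).
E°(Hg²⁺/Hg) = E°(cathode) − E°cell = +1.49 − (+0.65) = +0.84 V.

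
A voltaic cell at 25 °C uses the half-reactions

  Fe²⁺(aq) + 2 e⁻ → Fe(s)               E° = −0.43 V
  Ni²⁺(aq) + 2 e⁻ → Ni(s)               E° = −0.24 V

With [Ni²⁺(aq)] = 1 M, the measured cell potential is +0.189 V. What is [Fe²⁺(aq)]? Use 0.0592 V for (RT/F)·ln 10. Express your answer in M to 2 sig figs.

1.1 M

The Ni²⁺/Ni couple has the larger reduction potential, so it is the cathode: E°cell = −0.24 − (−0.43) = +0.19 V and n = 2.
Rearranging E = E° − (0.0592/n)·log Q gives log Q = 2(+0.19 − (+0.189))/0.0592 = 0.034.
For Ni²⁺(aq) + Fe(s) → Ni(s) + Fe²⁺(aq), the reaction quotient is Q = [Fe²⁺(aq)] / [Ni²⁺(aq)].
Substituting the known concentrations and solving, log [Fe²⁺(aq)] = 0.034 and [Fe²⁺(aq)] = 1.1 M.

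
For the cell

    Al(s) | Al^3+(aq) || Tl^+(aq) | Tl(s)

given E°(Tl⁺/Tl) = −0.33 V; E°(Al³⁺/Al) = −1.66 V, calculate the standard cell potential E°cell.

By convention the left-hand electrode in cell notation is the anode (oxidation) and the right-hand electrode is the cathode (reduction).
E°cell = E°(right) − E°(left) = −0.33 − (−1.66) = +1.33 V.

+1.33 V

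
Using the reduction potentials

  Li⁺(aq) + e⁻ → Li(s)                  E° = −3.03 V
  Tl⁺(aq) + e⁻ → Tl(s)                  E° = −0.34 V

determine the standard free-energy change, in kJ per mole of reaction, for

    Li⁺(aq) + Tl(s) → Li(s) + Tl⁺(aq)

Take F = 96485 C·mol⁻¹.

In the reaction as written Li⁺(aq) is reduced, so the Li⁺/Li couple is the cathode and Tl⁺/Tl is the anode.
E°cell = −3.03 − (−0.34) = −2.69 V; balancing electrons gives n = 1.
ΔG° = −nFE°cell = −(1)(96485)(−2.69) J/mol = +260 kJ/mol.

+260 kJ/mol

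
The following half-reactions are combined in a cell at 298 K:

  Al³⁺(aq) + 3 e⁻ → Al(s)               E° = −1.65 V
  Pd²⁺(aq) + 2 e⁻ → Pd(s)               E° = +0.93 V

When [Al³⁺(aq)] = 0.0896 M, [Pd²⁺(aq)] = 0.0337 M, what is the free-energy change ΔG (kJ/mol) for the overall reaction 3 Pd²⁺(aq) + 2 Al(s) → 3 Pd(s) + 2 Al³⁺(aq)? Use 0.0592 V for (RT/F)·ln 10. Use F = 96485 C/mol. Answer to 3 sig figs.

−1480 kJ/mol

With Pd²⁺/Pd reduced at the cathode, E°cell = +0.93 − (−1.65) = +2.58 V and n = 6.
The reaction quotient is [Al³⁺(aq)]^2 / [Pd²⁺(aq)]^3 = 210; by Nernst, E = +2.58 − (0.0592/6)(2.322) = +2.5571 V.
Then ΔG = −nFE = −6 × 96485 × +2.5571 J/mol = −1480 kJ/mol.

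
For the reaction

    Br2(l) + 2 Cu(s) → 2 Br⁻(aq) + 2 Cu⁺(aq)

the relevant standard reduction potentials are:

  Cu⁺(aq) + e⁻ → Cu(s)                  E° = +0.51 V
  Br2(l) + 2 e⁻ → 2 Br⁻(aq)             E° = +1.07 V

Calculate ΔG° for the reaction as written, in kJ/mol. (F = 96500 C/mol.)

In the reaction as written Br2(l) is reduced, so the Br₂/Br⁻ couple is the cathode and Cu⁺/Cu is the anode.
E°cell = +1.07 − (+0.51) = +0.56 V; balancing electrons gives n = 2.
ΔG° = −nFE°cell = −(2)(96500)(+0.56) J/mol = −108 kJ/mol.

−108 kJ/mol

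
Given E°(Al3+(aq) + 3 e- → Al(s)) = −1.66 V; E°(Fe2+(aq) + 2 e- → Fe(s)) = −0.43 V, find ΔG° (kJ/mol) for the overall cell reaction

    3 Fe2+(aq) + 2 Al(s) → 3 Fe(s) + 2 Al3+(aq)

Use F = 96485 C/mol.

In the reaction as written Fe2+(aq) is reduced, so the Fe²⁺/Fe couple is the cathode and Al³⁺/Al is the anode.
E°cell = −0.43 − (−1.66) = +1.23 V; balancing electrons gives n = 6.
ΔG° = −nFE°cell = −(6)(96485)(+1.23) J/mol = −712 kJ/mol.

−712 kJ/mol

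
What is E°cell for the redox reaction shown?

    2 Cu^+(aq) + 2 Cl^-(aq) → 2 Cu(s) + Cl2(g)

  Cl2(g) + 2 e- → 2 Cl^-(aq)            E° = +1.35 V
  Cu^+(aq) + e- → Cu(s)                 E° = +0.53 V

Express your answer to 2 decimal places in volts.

Cu^+(aq) gains electrons, so the Cu⁺/Cu couple is the cathode; the Cl₂/Cl⁻ couple is the anode.
E°cell = E°(cathode) − E°(anode) = +0.53 − (+1.35) = −0.82 V.
The negative E°cell means the reaction is non-spontaneous in the direction written.

−0.82 V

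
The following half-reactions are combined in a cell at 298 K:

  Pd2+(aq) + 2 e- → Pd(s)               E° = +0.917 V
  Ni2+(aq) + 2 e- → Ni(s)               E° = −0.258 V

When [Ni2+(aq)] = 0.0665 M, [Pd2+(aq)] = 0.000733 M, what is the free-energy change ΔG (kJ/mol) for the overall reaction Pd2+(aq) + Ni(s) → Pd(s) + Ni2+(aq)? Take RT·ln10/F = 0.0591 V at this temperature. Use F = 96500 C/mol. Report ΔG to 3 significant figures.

E°cell = +0.917 − (−0.258) = +1.175 V; the balanced reaction transfers n = 2 electrons.
Q = [Ni2+(aq)] / [Pd2+(aq)] = 90.7, so log Q = 1.958 and E = +1.175 − (0.0591/2)(1.958) = +1.1171 V.
Then ΔG = −nFE = −2 × 96500 × +1.1171 J/mol = −216 kJ/mol.

−216 kJ/mol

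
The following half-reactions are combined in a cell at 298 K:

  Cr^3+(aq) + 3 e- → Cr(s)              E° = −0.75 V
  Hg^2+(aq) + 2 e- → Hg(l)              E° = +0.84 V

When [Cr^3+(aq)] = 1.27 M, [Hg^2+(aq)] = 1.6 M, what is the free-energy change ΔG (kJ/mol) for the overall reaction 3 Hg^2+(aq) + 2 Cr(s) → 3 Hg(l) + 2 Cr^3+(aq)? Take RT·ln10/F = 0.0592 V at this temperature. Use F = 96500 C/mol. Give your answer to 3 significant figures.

−923 kJ/mol

The standard cell potential is +0.84 − (−0.75) = +1.59 V, with n = 6 electrons in the balanced equation.
The reaction quotient is [Cr^3+(aq)]^2 / [Hg^2+(aq)]^3 = 0.394; by Nernst, E = +1.59 − (0.0592/6)(−0.405) = +1.5940 V.
ΔG = −nFE = −(6)(96500)(+1.5940) J/mol = −923 kJ/mol.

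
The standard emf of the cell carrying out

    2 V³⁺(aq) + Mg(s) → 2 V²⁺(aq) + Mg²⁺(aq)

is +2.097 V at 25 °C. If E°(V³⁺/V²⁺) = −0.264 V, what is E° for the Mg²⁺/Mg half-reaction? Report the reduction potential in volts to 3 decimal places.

In the reaction as written the V³⁺/V²⁺ couple is reduced (cathode) and Mg²⁺/Mg is oxidized (anode), so E°cell = E°(V³⁺/V²⁺) − E°(Mg²⁺/Mg).
E°(Mg²⁺/Mg) = E°(cathode) − E°cell = −0.264 − (+2.097) = −2.361 V.

−2.361 V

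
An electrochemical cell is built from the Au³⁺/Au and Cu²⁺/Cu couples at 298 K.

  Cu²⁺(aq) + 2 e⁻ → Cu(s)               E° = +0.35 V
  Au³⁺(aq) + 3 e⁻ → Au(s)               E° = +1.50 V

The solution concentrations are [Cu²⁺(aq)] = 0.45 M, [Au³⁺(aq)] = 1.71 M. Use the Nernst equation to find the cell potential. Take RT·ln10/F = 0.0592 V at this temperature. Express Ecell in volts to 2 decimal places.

The Au³⁺/Au couple has the more positive E°, so it is the cathode; Cu²⁺/Cu is the anode.
E°cell = +1.50 − (+0.35) = +1.15 V, with n = 6 electrons transferred.
For the overall reaction 2 Au³⁺(aq) + 3 Cu(s) → 2 Au(s) + 3 Cu²⁺(aq), Q = [Cu²⁺(aq)]^3 / [Au³⁺(aq)]^2 = 0.0312, giving log Q = −1.506.
By the Nernst equation, E = +1.15 − (0.0592/6)·(−1.506) = +1.16 V.

+1.16 V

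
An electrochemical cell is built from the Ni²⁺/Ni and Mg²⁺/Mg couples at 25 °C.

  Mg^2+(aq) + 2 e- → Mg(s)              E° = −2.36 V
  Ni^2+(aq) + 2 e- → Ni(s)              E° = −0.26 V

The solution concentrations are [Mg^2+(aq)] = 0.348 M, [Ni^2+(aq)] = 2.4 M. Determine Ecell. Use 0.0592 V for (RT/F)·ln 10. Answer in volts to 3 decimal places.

+2.125 V

The Ni²⁺/Ni couple has the more positive E°, so it is the cathode; Mg²⁺/Mg is the anode.
E°cell = E°cat − E°an = −0.26 − (−2.36) = +2.10 V; n = 2.
The balanced reaction is Ni^2+(aq) + Mg(s) → Ni(s) + Mg^2+(aq), so Q = [Mg^2+(aq)] / [Ni^2+(aq)] = 0.145 and log Q = −0.839.
E = E° − (0.0592/n)·log Q = +2.10 − (0.0592/2)(−0.839) = +2.125 V.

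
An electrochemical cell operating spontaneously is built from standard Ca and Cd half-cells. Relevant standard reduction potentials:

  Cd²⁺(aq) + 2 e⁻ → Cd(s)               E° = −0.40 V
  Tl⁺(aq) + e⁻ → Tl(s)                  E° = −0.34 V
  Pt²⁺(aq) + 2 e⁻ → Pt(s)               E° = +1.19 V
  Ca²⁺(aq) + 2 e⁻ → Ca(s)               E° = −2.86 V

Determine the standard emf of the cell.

The Cd²⁺/Cd couple has the higher E°, so Cd ion is reduced (cathode) and Ca is oxidized (anode).
E°cell = E°(cathode) − E°(anode) = −0.40 − (−2.86) = +2.46 V.

+2.46 V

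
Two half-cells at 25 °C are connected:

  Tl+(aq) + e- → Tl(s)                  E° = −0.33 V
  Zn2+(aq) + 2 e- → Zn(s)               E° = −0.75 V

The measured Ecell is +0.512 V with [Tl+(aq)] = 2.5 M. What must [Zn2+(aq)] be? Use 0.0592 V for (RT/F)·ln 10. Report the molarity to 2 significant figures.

0.0049 M

With Tl⁺/Tl at the cathode and Zn²⁺/Zn at the anode, E°cell = −0.33 − (−0.75) = +0.42 V (n = 2).
Rearranging E = E° − (0.0592/n)·log Q gives log Q = 2(+0.42 − (+0.512))/0.0592 = −3.108.
For 2 Tl+(aq) + Zn(s) → 2 Tl(s) + Zn2+(aq), the reaction quotient is Q = [Zn2+(aq)] / [Tl+(aq)]^2.
Isolating [Zn2+(aq)] in Q = 10^{−3.108} yields log [Zn2+(aq)] = −2.312, i.e. 0.0049 M.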